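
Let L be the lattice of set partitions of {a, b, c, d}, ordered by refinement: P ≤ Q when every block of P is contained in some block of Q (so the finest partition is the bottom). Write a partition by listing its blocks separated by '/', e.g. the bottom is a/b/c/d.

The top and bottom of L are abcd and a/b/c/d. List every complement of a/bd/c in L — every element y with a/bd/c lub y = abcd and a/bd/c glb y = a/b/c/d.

Need y with a/bd/c ∨ y = abcd and a/bd/c ∧ y = a/b/c/d.
Checking each element gives: ab/cd, abc/d, acd/b, ad/bc.

ab/cd, abc/d, acd/b, ad/bc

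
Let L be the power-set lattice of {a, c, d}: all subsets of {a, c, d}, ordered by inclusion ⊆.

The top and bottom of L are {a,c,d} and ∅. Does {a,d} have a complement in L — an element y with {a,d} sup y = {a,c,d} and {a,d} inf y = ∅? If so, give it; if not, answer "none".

{c}

Need y with {a,d} ∨ y = {a,c,d} and {a,d} ∧ y = ∅.
Checking each element gives: {c}.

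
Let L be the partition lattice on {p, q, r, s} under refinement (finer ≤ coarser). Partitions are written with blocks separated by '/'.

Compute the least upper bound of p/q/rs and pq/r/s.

pq/rs

The join of p/q/rs and pq/r/s merges any blocks that overlap across the partitions, giving pq/rs.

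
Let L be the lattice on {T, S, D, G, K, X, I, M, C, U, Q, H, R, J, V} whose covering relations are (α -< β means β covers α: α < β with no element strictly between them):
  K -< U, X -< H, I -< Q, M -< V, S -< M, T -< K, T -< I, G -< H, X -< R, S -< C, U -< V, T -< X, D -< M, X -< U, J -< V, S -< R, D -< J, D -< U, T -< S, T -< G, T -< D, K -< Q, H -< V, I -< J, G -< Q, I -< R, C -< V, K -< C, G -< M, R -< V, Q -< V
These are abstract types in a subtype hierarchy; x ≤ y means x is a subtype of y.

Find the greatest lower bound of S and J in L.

Common lower bounds of {S, J}: T.
The greatest among these is T.

T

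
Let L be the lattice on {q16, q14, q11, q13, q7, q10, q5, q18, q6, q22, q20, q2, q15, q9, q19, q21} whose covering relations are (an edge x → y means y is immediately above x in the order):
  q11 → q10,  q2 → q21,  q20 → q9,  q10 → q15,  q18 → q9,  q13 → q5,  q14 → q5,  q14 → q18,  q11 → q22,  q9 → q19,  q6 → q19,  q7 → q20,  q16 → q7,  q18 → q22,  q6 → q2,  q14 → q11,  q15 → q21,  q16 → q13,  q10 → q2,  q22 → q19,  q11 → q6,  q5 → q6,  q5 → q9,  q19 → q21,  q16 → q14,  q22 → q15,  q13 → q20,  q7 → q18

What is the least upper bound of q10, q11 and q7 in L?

q15

Common upper bounds of {q10, q11, q7}: q15, q21.
The least among these is q15.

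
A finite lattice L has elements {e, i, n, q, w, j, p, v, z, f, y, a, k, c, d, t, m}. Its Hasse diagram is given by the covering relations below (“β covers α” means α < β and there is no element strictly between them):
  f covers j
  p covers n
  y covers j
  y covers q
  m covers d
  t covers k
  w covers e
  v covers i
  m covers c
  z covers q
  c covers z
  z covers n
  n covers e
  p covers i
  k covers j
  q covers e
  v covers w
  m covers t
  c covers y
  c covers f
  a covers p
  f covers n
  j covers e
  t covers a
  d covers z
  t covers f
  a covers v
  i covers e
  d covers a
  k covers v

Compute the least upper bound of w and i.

v

Common upper bounds of {w, i}: a, d, k, m, t, v.
The least among these is v.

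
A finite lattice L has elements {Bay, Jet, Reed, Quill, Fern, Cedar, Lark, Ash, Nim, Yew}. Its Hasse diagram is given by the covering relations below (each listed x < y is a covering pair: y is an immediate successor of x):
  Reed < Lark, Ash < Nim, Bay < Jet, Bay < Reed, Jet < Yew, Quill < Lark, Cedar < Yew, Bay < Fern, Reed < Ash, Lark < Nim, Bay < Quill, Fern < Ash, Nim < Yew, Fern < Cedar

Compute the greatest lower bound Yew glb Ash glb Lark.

Reed

Common lower bounds of {Yew, Ash, Lark}: Bay, Reed.
The greatest among these is Reed.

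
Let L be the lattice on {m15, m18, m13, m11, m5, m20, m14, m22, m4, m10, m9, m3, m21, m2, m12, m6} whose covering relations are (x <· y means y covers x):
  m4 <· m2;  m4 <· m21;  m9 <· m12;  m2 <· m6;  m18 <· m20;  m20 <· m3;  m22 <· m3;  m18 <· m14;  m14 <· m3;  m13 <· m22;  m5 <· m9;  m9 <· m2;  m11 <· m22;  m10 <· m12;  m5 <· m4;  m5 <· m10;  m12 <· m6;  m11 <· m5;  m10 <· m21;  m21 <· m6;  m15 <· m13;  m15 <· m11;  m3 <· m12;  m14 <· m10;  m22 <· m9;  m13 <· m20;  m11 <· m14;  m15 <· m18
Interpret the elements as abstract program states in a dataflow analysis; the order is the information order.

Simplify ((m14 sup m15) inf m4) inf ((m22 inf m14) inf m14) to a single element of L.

m14 ∨ m15 = m14
m14 ∧ m4 = m11
m22 ∧ m14 = m11
m11 ∧ m14 = m11
m11 ∧ m11 = m11

m11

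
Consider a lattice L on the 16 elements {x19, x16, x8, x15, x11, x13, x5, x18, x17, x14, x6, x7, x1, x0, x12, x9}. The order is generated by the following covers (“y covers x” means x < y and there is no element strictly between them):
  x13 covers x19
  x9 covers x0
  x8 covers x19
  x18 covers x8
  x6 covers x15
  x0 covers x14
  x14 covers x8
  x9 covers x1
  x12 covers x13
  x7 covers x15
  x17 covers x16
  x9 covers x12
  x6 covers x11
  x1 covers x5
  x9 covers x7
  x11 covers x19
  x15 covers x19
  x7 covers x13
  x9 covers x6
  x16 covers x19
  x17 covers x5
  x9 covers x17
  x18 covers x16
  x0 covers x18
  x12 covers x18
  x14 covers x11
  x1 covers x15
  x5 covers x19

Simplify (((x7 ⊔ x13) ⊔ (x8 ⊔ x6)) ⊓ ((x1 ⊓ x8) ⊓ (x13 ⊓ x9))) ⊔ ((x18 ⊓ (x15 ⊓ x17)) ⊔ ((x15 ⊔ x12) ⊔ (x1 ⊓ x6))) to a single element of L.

x7 ∨ x13 = x7
x8 ∨ x6 = x9
x7 ∨ x9 = x9
x1 ∧ x8 = x19
x13 ∧ x9 = x13
x19 ∧ x13 = x19
x9 ∧ x19 = x19
x15 ∧ x17 = x19
x18 ∧ x19 = x19
x15 ∨ x12 = x9
x1 ∧ x6 = x15
x9 ∨ x15 = x9
x19 ∨ x9 = x9
x19 ∨ x9 = x9

x9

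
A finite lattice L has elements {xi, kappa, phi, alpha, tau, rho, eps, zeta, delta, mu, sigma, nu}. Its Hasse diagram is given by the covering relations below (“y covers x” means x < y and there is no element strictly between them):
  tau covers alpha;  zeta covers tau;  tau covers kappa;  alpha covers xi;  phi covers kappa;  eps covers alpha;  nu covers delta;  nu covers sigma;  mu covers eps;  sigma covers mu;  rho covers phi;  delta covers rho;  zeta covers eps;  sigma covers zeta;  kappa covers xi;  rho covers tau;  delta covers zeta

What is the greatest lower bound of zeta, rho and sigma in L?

tau

Common lower bounds of {zeta, rho, sigma}: alpha, kappa, tau, xi.
The greatest among these is tau.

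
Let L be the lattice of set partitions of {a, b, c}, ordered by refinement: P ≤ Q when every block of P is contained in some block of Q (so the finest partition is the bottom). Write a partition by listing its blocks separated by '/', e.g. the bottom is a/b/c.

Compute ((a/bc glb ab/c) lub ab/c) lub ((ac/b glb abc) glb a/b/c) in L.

ab/c

a/bc ∧ ab/c = a/b/c
a/b/c ∨ ab/c = ab/c
ac/b ∧ abc = ac/b
ac/b ∧ a/b/c = a/b/c
ab/c ∨ a/b/c = ab/c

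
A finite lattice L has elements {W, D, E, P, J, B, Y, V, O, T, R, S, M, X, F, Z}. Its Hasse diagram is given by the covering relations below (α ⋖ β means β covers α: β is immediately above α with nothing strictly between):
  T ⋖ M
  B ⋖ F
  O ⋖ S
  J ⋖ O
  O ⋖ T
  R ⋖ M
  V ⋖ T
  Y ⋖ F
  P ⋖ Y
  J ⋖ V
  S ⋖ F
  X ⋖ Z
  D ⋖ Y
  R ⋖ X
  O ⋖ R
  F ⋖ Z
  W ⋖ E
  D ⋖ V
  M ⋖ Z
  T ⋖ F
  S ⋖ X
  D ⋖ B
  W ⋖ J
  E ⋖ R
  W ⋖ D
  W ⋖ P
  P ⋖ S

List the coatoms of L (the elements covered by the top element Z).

The coatoms are exactly the elements covered by Z: F, M, X.

F, M, X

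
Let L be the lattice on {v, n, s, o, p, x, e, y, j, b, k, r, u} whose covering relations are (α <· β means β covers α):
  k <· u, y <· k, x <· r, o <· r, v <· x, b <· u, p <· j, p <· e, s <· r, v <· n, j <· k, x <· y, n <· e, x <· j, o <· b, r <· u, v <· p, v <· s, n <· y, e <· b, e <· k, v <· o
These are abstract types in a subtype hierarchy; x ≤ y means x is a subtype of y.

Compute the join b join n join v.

Common upper bounds of {b, n, v}: b, u.
The least among these is b.

b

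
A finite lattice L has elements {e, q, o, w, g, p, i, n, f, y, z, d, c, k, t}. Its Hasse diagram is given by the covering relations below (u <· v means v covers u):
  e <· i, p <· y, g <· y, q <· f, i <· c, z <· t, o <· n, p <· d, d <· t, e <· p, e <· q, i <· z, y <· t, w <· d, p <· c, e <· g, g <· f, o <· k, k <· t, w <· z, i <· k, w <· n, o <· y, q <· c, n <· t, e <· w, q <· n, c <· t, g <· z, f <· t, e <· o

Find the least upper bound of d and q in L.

Common upper bounds of {d, q}: t.
The least among these is t.

t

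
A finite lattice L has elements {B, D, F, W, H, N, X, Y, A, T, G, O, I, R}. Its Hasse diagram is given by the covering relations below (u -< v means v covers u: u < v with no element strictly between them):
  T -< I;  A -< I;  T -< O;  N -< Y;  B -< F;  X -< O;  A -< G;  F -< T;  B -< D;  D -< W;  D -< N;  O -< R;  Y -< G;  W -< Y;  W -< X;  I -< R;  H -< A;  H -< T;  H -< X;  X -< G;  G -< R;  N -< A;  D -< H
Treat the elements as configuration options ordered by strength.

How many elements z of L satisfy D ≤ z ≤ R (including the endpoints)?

12

The interval [D, R] = {A, D, G, H, I, N, O, R, T, W, X, Y}, which has 12 elements.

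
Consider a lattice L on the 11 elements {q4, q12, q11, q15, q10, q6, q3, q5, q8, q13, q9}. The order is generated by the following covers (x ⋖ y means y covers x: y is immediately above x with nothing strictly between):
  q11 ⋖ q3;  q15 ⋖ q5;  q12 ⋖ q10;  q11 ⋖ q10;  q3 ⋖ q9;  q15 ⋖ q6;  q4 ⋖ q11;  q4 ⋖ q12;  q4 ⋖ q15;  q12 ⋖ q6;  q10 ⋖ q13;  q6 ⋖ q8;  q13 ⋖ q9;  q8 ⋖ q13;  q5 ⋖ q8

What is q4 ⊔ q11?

Common upper bounds of {q4, q11}: q10, q11, q13, q3, q9.
The least among these is q11.

q11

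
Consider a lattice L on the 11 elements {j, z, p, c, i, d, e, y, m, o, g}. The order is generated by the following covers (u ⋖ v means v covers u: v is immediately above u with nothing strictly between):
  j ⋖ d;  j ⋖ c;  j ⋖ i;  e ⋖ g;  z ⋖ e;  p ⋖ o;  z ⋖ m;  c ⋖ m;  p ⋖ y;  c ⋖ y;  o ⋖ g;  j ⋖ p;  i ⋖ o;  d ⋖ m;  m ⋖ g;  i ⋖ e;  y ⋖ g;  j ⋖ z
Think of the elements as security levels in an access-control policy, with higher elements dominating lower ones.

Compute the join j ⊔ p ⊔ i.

Common upper bounds of {j, p, i}: g, o.
The least among these is o.

o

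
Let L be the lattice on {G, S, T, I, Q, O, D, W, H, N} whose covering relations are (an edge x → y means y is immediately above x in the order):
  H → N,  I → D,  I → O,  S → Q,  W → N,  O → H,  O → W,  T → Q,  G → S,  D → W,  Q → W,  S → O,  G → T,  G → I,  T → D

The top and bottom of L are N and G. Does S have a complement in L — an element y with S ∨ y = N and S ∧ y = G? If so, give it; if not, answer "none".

none

For every candidate y, either S ∨ y ≠ N or S ∧ y ≠ G; no complement exists.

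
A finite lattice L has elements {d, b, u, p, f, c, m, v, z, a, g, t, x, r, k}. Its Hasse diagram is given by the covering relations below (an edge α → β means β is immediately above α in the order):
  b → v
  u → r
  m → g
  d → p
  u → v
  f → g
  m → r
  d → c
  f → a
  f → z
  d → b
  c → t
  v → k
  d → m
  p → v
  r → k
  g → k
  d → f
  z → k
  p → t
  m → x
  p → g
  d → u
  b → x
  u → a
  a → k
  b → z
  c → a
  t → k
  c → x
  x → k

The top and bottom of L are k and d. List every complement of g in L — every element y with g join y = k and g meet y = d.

Need y with g ∨ y = k and g ∧ y = d.
Checking each element gives: b, c, u.

b, c, u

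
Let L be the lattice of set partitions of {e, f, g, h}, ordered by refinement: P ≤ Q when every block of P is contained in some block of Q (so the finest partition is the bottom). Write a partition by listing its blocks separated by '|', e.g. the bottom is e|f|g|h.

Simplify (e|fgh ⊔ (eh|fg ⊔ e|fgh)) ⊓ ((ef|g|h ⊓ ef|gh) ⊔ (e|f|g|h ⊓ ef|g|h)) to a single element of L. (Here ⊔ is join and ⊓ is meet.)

eh|fg ∨ e|fgh = efgh
e|fgh ∨ efgh = efgh
ef|g|h ∧ ef|gh = ef|g|h
e|f|g|h ∧ ef|g|h = e|f|g|h
ef|g|h ∨ e|f|g|h = ef|g|h
efgh ∧ ef|g|h = ef|g|h

ef|g|h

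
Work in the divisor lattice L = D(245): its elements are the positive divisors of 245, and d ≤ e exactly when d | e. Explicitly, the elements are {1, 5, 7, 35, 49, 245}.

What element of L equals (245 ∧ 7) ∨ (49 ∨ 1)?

245 ∧ 7 = 7
49 ∨ 1 = 49
7 ∨ 49 = 49

49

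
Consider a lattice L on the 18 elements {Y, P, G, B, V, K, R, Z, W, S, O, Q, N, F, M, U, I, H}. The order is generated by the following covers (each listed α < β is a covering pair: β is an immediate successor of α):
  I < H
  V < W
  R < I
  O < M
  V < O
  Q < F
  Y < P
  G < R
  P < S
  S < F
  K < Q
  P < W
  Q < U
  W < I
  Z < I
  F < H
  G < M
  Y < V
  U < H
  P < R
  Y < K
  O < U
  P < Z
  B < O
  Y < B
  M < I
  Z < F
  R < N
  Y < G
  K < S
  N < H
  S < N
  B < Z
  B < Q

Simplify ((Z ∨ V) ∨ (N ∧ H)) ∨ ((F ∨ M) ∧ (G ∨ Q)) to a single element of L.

Z ∨ V = I
N ∧ H = N
I ∨ N = H
F ∨ M = H
G ∨ Q = H
H ∧ H = H
H ∨ H = H

H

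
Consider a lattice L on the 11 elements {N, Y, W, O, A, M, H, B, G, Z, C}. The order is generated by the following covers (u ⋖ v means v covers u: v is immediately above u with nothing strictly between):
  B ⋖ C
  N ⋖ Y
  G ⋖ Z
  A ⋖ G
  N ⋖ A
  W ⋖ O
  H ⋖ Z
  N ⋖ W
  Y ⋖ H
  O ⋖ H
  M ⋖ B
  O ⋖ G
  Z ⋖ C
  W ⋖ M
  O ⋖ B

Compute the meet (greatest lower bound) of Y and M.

Common lower bounds of {Y, M}: N.
The greatest among these is N.

N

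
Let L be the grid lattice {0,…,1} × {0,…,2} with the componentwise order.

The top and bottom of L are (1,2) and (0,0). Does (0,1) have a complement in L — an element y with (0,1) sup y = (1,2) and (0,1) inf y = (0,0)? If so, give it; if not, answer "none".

For every candidate y, either (0,1) ∨ y ≠ (1,2) or (0,1) ∧ y ≠ (0,0); no complement exists.

none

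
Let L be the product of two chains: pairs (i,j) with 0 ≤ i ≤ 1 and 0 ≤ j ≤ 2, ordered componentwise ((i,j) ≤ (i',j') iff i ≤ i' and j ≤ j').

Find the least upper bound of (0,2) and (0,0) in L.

Common upper bounds of {(0,2), (0,0)}: (0,2), (1,2).
The least among these is (0,2).

(0,2)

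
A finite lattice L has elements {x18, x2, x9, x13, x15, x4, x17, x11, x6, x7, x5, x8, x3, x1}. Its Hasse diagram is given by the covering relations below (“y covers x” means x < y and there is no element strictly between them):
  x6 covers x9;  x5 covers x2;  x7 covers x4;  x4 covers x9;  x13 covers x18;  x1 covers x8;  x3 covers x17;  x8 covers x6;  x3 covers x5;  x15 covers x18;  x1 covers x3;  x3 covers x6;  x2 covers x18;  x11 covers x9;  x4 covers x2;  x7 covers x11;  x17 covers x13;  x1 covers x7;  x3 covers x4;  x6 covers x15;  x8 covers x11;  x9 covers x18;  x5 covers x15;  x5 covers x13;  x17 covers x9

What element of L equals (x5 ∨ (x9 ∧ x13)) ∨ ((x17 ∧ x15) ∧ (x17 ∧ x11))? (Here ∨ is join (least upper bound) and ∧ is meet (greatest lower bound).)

x9 ∧ x13 = x18
x5 ∨ x18 = x5
x17 ∧ x15 = x18
x17 ∧ x11 = x9
x18 ∧ x9 = x18
x5 ∨ x18 = x5

x5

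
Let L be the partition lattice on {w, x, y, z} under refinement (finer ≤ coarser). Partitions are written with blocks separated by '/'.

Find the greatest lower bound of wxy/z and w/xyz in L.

Common lower bounds of {wxy/z, w/xyz}: w/x/y/z, w/xy/z.
The greatest among these is w/xy/z.

w/xy/z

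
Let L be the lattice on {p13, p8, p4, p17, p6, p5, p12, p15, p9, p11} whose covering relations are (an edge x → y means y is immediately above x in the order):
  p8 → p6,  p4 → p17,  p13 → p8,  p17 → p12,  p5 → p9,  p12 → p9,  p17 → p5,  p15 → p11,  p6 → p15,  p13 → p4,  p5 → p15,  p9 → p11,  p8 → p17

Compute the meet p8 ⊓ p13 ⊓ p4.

Common lower bounds of {p8, p13, p4}: p13.
The greatest among these is p13.

p13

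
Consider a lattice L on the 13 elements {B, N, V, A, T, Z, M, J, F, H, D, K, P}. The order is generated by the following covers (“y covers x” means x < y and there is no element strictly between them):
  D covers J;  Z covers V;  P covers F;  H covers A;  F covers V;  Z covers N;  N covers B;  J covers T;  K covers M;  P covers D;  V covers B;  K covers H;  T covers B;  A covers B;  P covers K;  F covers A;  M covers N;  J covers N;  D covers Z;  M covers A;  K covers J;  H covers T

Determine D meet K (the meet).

Common lower bounds of {D, K}: B, J, N, T.
The greatest among these is J.

J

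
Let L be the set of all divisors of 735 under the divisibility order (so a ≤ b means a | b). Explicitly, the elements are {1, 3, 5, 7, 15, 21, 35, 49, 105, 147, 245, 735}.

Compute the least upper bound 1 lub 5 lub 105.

105

Common upper bounds of {1, 5, 105}: 105, 735.
The least among these is 105.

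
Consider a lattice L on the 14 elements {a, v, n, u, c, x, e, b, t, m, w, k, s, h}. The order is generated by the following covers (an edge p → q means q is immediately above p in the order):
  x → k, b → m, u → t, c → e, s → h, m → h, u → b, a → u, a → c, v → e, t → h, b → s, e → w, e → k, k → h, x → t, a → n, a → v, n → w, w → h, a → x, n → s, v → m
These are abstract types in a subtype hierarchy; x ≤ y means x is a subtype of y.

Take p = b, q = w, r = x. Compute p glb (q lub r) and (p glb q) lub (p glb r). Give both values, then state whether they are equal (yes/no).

q lub r = h, so p glb (q lub r) = b glb h = b.
p glb q = a and p glb r = a, so (p glb q) lub (p glb r) = a lub a = a.
Equal: no.

b; a; no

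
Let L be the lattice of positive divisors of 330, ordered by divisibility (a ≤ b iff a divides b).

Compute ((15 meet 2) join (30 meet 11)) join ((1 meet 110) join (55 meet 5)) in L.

5

15 ∧ 2 = 1
30 ∧ 11 = 1
1 ∨ 1 = 1
1 ∧ 110 = 1
55 ∧ 5 = 5
1 ∨ 5 = 5
1 ∨ 5 = 5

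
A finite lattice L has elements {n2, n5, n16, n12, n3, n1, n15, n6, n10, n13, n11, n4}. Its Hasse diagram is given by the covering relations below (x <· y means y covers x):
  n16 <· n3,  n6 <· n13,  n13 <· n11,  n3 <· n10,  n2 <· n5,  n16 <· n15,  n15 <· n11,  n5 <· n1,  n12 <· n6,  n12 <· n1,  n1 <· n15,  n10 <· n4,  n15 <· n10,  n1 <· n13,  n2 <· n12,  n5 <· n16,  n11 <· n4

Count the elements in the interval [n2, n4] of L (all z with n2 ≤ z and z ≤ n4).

The interval [n2, n4] = {n1, n10, n11, n12, n13, n15, n16, n2, n3, n4, n5, n6}, which has 12 elements.

12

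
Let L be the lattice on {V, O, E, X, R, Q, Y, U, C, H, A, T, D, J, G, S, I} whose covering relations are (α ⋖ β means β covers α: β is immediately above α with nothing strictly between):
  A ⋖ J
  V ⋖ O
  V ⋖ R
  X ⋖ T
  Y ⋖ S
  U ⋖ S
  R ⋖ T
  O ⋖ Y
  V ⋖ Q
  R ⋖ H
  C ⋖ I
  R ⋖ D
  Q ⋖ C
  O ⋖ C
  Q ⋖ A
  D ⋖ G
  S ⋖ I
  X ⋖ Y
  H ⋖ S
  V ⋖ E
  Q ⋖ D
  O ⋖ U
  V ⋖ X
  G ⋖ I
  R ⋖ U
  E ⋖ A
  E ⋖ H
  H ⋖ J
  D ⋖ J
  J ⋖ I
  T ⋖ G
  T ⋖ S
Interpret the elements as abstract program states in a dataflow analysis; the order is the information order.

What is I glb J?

J

Common lower bounds of {I, J}: A, D, E, H, J, Q, R, V.
The greatest among these is J.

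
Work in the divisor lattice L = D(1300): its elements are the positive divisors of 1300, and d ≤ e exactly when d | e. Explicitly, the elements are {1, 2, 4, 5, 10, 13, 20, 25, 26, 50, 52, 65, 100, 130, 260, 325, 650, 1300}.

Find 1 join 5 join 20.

20

In the divisibility order, the join is the least common multiple: lcm(1, 5, 20) = 20.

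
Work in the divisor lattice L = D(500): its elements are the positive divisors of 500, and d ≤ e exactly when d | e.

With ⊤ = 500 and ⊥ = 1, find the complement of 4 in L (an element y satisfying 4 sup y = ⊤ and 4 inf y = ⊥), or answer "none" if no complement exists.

Need y with 4 ∨ y = 500 and 4 ∧ y = 1.
Checking each element gives: 125.

125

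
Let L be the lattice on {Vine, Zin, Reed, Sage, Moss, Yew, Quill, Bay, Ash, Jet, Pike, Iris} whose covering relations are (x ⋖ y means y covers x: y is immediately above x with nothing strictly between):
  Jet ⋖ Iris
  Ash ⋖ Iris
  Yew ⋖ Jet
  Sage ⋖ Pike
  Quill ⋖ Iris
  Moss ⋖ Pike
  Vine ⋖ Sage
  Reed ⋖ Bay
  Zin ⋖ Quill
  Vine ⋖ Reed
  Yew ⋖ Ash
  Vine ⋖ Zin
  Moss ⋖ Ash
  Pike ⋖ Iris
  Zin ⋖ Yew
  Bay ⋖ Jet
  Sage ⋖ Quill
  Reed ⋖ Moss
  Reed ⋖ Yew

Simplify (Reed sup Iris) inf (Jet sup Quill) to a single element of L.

Reed ∨ Iris = Iris
Jet ∨ Quill = Iris
Iris ∧ Iris = Iris

Iris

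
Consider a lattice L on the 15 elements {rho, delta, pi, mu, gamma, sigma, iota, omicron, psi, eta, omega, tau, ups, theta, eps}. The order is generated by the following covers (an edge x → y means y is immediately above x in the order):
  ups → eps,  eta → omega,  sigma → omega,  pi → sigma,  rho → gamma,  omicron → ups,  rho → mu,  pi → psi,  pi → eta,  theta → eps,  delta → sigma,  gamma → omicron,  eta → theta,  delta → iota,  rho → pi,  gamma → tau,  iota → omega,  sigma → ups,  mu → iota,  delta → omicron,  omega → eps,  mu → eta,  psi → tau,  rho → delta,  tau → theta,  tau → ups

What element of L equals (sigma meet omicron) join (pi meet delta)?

sigma ∧ omicron = delta
pi ∧ delta = rho
delta ∨ rho = delta

delta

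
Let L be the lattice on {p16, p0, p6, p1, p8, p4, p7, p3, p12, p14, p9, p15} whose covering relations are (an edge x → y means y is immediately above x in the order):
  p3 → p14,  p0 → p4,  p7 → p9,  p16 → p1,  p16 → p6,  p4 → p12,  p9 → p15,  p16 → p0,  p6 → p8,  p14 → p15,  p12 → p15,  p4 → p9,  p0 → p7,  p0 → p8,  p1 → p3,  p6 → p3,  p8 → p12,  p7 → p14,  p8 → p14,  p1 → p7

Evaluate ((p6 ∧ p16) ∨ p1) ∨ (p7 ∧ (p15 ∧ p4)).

p7

p6 ∧ p16 = p16
p16 ∨ p1 = p1
p15 ∧ p4 = p4
p7 ∧ p4 = p0
p1 ∨ p0 = p7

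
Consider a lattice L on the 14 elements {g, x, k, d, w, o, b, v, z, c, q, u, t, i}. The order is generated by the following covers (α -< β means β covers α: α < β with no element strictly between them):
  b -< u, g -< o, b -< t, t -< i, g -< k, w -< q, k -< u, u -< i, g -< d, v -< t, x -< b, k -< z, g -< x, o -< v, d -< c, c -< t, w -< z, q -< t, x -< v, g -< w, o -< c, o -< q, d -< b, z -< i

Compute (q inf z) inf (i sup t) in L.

w

q ∧ z = w
i ∨ t = i
w ∧ i = w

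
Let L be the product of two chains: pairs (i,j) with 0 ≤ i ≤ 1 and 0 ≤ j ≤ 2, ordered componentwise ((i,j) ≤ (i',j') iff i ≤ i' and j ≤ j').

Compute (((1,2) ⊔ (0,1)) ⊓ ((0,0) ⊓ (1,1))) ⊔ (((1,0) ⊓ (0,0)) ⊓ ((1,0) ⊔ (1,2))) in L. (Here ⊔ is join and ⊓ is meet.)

(0,0)

(1,2) ∨ (0,1) = (1,2)
(0,0) ∧ (1,1) = (0,0)
(1,2) ∧ (0,0) = (0,0)
(1,0) ∧ (0,0) = (0,0)
(1,0) ∨ (1,2) = (1,2)
(0,0) ∧ (1,2) = (0,0)
(0,0) ∨ (0,0) = (0,0)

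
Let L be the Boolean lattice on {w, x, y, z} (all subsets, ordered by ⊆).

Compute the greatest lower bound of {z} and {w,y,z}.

Common lower bounds of {{z}, {w,y,z}}: {z}, {}.
The greatest among these is {z}.

{z}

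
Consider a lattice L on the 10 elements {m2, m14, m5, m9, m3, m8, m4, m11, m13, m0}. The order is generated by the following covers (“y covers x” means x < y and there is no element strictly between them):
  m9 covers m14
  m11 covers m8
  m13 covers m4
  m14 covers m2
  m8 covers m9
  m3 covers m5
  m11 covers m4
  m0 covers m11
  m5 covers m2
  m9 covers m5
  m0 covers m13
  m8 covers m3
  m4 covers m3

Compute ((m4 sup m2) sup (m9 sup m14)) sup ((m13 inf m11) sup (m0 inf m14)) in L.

m4 ∨ m2 = m4
m9 ∨ m14 = m9
m4 ∨ m9 = m11
m13 ∧ m11 = m4
m0 ∧ m14 = m14
m4 ∨ m14 = m11
m11 ∨ m11 = m11

m11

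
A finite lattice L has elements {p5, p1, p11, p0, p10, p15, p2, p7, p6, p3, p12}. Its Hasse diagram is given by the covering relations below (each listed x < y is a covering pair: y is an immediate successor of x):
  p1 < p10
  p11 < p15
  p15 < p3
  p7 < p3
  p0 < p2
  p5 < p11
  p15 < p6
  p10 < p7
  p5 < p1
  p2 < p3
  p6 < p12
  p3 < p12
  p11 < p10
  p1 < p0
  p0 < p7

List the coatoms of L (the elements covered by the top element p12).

The coatoms are exactly the elements covered by p12: p3, p6.

p3, p6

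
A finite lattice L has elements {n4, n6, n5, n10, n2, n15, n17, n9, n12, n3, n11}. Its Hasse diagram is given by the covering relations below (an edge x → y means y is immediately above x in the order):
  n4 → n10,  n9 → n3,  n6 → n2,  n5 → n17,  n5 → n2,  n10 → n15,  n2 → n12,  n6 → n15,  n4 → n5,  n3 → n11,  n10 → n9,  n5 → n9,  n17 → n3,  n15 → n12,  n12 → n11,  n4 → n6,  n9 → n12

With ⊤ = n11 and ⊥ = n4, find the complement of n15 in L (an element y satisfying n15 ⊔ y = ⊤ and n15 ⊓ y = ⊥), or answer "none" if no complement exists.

Need y with n15 ∨ y = n11 and n15 ∧ y = n4.
Checking each element gives: n17.

n17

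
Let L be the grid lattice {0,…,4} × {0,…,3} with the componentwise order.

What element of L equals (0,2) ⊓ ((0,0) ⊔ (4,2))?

(0,2)

(0,0) ∨ (4,2) = (4,2)
(0,2) ∧ (4,2) = (0,2)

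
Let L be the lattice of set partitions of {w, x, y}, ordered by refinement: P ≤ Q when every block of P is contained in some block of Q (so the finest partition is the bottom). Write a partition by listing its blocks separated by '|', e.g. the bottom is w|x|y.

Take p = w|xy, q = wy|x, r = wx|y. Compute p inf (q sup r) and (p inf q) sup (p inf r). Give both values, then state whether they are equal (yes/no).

q sup r = wxy, so p inf (q sup r) = w|xy inf wxy = w|xy.
p inf q = w|x|y and p inf r = w|x|y, so (p inf q) sup (p inf r) = w|x|y sup w|x|y = w|x|y.
Equal: no.

w|xy; w|x|y; no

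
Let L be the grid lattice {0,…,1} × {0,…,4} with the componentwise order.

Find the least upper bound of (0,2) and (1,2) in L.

(1,2)

In a product of chains, the join is componentwise max, giving (1,2).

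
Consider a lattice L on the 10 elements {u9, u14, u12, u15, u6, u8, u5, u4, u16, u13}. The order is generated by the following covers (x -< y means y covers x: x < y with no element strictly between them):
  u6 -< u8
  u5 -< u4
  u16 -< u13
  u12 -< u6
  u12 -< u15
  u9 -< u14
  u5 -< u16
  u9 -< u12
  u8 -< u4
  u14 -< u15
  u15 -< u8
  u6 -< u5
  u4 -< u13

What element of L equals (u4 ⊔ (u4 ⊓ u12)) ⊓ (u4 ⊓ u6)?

u6

u4 ∧ u12 = u12
u4 ∨ u12 = u4
u4 ∧ u6 = u6
u4 ∧ u6 = u6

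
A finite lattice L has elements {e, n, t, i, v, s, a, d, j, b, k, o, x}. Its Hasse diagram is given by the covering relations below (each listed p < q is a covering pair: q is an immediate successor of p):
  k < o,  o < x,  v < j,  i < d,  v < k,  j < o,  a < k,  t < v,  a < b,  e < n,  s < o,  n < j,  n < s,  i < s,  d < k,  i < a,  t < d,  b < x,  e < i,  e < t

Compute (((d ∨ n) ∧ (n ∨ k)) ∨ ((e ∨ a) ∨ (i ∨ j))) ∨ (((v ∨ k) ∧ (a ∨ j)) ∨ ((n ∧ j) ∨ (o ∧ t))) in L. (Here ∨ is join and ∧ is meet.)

o

d ∨ n = o
n ∨ k = o
o ∧ o = o
e ∨ a = a
i ∨ j = o
a ∨ o = o
o ∨ o = o
v ∨ k = k
a ∨ j = o
k ∧ o = k
n ∧ j = n
o ∧ t = t
n ∨ t = j
k ∨ j = o
o ∨ o = o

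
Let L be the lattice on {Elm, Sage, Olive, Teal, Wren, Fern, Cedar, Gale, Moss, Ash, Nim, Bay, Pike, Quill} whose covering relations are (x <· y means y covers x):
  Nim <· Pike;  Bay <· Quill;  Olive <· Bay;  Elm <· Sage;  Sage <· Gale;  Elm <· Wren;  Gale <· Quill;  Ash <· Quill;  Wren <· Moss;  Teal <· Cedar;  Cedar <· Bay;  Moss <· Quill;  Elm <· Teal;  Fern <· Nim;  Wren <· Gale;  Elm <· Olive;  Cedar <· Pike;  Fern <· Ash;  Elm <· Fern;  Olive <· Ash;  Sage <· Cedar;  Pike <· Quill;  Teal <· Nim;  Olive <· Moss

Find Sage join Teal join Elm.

Cedar

Common upper bounds of {Sage, Teal, Elm}: Bay, Cedar, Pike, Quill.
The least among these is Cedar.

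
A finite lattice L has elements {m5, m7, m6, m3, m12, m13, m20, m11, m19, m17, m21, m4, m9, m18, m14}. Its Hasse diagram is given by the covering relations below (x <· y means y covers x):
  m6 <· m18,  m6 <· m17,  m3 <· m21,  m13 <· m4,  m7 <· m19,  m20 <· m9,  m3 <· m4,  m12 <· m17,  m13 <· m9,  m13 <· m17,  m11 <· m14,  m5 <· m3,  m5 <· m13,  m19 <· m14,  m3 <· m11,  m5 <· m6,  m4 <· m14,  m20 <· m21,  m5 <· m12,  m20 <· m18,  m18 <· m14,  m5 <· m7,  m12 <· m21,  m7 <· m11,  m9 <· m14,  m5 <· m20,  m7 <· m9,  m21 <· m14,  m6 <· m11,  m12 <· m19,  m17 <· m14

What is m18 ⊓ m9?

Common lower bounds of {m18, m9}: m20, m5.
The greatest among these is m20.

m20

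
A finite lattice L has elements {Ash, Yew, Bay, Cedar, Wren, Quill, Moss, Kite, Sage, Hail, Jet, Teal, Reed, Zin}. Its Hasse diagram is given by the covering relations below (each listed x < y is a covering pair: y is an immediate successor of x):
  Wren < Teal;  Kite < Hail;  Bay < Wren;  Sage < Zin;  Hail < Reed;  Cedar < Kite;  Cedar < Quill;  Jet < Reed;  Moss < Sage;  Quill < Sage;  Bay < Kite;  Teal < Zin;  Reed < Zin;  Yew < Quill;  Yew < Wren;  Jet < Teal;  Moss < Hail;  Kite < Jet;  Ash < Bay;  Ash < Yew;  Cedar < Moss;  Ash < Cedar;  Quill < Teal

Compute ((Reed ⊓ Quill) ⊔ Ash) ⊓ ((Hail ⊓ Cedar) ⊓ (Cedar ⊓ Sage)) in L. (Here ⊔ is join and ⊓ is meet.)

Cedar

Reed ∧ Quill = Cedar
Cedar ∨ Ash = Cedar
Hail ∧ Cedar = Cedar
Cedar ∧ Sage = Cedar
Cedar ∧ Cedar = Cedar
Cedar ∧ Cedar = Cedar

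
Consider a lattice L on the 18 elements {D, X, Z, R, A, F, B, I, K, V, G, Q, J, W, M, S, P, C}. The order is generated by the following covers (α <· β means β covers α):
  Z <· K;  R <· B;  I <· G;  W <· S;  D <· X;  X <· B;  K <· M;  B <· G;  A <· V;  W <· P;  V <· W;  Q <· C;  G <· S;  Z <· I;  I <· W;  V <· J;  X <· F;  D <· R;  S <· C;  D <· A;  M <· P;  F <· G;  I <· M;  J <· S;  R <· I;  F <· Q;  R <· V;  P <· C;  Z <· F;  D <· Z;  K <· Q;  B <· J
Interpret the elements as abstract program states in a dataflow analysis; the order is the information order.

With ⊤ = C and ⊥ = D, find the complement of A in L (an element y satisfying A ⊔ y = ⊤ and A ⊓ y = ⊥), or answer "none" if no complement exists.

Need y with A ∨ y = C and A ∧ y = D.
Checking each element gives: Q.

Q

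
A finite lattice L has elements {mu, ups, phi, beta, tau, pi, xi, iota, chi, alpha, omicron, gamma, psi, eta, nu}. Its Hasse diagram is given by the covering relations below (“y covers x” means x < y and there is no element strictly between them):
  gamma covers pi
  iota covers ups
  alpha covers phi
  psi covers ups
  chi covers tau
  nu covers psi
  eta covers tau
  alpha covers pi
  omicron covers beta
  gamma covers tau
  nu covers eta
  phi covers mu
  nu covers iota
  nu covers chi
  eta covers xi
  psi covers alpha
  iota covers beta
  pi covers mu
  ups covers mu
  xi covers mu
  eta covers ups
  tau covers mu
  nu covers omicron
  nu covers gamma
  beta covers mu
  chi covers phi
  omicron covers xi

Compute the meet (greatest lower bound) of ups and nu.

ups

Common lower bounds of {ups, nu}: mu, ups.
The greatest among these is ups.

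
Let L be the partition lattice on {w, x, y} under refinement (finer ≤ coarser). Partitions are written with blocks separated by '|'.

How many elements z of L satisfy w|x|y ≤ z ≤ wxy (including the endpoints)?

The interval [w|x|y, wxy] = {wxy, wx|y, wy|x, w|xy, w|x|y}, which has 5 elements.

5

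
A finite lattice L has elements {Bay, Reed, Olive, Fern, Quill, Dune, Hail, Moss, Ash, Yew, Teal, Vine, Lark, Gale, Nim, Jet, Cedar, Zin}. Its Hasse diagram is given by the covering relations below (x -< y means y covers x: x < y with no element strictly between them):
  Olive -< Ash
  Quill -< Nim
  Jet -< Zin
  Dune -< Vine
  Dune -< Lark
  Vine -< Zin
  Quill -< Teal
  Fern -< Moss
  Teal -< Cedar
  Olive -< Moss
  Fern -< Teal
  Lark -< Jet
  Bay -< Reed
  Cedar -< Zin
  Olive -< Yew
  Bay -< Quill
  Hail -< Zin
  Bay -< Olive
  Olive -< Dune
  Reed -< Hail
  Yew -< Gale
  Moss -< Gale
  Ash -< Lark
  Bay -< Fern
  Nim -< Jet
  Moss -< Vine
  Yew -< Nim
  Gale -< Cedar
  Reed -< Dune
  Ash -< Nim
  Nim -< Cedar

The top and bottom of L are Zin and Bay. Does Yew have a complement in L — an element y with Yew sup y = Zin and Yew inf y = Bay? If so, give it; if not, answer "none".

Hail

Need y with Yew ∨ y = Zin and Yew ∧ y = Bay.
Checking each element gives: Hail.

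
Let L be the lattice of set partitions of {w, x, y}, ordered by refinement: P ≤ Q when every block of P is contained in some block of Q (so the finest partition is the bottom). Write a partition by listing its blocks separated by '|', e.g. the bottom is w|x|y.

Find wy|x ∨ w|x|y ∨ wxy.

Common upper bounds of {wy|x, w|x|y, wxy}: wxy.
The least among these is wxy.

wxy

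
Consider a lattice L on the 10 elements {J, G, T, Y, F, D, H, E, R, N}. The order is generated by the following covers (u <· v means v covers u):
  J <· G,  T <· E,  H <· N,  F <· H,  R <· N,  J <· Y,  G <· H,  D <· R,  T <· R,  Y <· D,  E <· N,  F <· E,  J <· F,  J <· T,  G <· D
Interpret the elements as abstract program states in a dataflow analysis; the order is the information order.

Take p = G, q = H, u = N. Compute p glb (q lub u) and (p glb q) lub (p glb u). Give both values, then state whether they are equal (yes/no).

G; G; yes

q lub u = N, so p glb (q lub u) = G glb N = G.
p glb q = G and p glb u = G, so (p glb q) lub (p glb u) = G lub G = G.
Equal: yes.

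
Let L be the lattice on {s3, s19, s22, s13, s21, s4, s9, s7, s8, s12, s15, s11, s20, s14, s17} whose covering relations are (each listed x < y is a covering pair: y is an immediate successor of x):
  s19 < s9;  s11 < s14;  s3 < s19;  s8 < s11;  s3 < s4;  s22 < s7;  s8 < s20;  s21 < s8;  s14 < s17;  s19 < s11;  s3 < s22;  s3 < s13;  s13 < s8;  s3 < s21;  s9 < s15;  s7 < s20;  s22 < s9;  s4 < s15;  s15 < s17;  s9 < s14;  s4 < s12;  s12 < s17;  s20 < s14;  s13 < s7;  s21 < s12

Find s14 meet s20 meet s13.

Common lower bounds of {s14, s20, s13}: s13, s3.
The greatest among these is s13.

s13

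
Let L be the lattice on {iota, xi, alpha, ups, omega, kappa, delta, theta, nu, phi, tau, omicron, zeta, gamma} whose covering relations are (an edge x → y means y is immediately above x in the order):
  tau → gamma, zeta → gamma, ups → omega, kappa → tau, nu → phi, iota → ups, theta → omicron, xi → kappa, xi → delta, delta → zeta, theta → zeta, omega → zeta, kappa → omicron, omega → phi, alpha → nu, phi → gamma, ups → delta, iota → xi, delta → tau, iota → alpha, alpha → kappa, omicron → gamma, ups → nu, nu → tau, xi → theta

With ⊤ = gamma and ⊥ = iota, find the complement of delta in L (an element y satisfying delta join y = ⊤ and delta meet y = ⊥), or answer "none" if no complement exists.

For every candidate y, either delta ∨ y ≠ gamma or delta ∧ y ≠ iota; no complement exists.

none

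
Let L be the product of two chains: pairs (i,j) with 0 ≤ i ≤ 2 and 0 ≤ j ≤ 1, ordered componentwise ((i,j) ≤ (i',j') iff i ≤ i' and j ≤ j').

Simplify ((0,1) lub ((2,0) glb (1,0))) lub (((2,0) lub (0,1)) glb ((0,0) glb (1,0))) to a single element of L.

(1,1)

(2,0) ∧ (1,0) = (1,0)
(0,1) ∨ (1,0) = (1,1)
(2,0) ∨ (0,1) = (2,1)
(0,0) ∧ (1,0) = (0,0)
(2,1) ∧ (0,0) = (0,0)
(1,1) ∨ (0,0) = (1,1)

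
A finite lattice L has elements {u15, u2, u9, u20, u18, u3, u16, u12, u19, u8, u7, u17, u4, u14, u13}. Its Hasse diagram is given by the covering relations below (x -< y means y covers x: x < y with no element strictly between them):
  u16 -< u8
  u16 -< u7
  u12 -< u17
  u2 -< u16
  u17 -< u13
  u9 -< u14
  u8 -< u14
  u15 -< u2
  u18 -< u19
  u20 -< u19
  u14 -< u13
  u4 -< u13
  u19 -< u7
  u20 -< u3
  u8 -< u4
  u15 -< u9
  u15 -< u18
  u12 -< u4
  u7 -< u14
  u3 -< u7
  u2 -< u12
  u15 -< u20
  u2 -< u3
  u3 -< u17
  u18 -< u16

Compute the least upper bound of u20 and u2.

u3

Common upper bounds of {u20, u2}: u13, u14, u17, u3, u7.
The least among these is u3.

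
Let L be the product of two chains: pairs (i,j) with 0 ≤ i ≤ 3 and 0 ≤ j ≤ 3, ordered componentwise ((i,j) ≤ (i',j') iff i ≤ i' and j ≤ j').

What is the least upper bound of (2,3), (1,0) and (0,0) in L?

(2,3)

Common upper bounds of {(2,3), (1,0), (0,0)}: (2,3), (3,3).
The least among these is (2,3).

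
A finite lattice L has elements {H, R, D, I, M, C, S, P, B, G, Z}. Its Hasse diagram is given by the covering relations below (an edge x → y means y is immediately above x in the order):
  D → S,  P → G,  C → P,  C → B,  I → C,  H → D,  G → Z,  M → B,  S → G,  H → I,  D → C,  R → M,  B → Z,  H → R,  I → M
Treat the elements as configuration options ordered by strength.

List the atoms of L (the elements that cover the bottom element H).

D, I, R

The atoms are exactly the elements that cover H: D, I, R.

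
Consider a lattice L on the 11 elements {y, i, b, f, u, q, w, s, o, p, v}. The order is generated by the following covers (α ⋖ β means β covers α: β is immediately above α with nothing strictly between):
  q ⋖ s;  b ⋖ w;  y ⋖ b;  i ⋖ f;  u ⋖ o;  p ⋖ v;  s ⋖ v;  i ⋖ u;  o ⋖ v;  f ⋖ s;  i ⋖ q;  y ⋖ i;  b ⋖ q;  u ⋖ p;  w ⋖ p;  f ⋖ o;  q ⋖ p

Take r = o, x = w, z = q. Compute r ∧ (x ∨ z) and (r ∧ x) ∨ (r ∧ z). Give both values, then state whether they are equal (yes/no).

u; i; no

x ∨ z = p, so r ∧ (x ∨ z) = o ∧ p = u.
r ∧ x = y and r ∧ z = i, so (r ∧ x) ∨ (r ∧ z) = y ∨ i = i.
Equal: no.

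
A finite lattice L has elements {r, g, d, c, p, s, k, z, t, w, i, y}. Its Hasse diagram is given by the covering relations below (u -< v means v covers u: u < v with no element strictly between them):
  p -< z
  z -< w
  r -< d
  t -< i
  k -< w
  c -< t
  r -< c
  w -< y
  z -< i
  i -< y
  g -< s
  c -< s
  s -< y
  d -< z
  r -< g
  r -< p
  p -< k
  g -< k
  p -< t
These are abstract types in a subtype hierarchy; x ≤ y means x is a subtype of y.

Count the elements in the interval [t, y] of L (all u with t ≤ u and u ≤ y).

The interval [t, y] = {i, t, y}, which has 3 elements.

3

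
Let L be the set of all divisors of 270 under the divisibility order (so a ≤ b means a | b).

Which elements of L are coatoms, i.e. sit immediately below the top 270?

135, 54, 90

The coatoms are exactly the elements covered by 270: 135, 54, 90.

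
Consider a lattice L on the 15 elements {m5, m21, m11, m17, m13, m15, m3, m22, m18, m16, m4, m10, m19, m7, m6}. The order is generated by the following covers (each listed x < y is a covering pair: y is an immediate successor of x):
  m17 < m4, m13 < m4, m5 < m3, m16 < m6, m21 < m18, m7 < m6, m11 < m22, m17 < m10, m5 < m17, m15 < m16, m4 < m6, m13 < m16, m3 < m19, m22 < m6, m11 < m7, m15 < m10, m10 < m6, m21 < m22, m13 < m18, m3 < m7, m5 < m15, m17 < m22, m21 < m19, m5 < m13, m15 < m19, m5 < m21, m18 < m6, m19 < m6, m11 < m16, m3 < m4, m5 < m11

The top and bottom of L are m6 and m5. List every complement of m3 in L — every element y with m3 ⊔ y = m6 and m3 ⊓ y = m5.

m10, m16, m18, m22

Need y with m3 ∨ y = m6 and m3 ∧ y = m5.
Checking each element gives: m10, m16, m18, m22.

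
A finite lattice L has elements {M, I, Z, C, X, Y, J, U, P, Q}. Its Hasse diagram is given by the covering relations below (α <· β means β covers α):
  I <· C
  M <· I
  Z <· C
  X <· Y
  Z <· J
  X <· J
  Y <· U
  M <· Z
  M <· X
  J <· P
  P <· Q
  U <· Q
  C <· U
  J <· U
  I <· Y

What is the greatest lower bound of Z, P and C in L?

Common lower bounds of {Z, P, C}: M, Z.
The greatest among these is Z.

Z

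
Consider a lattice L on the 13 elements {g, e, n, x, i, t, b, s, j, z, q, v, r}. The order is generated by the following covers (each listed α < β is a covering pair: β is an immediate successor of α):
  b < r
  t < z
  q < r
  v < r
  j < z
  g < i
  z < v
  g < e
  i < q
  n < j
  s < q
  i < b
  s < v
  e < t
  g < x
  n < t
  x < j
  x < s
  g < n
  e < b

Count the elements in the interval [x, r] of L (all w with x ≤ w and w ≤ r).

7

The interval [x, r] = {j, q, r, s, v, x, z}, which has 7 elements.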